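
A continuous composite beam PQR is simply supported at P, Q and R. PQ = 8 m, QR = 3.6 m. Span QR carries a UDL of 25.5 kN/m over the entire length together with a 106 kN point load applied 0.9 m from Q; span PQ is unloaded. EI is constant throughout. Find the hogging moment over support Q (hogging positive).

Take M_Q as the redundant. Released structure: two simple spans PQ and QR with a hinge at Q.
End slopes at the hinge Q, treating each span as simply supported:
  span QR: UDL 25.5: wL³/(24EI) = 49.57/EI
  span QR: point load 106 at a = 0.9: Pab(L + b)/(6LEI) = 75.13/EI
  relative rotation θ_0 = (0 + 124.7)/EI = 124.7/EI
A unit hogging moment at Q produces rotation L₁/(3EI) + L₂/(3EI) = 3.867/EI.
Slope continuity at Q: θ_0 = M_Q·3.867/EI, so M_Q = 124.7/3.867 = 32.25 kN·m (hogging).

M_Q = 32.25 kN·m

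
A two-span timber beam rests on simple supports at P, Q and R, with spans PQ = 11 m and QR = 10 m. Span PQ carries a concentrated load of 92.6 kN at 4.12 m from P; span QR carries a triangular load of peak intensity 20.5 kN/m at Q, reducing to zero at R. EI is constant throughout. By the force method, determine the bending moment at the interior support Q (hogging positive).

Release continuity at Q by inserting a hinge; the redundant is the internal moment M_Q. The primary structure is two simply-supported spans PQ and QR.
End slopes at the hinge Q, treating each span as simply supported:
  span PQ: point load 92.6 at a = 4.12: Pab(L + a)/(6LEI) = 601.3/EI
  span QR: triangular load, peak 20.5: w₀L³/(45EI) = 455.6/EI
  relative rotation θ_0 = (601.3 + 455.6)/EI = 1057/EI
A unit hogging moment at Q produces rotation L₁/(3EI) + L₂/(3EI) = 7/EI.
Slope continuity at Q: θ_0 = M_Q·7/EI, so M_Q = 1057/7 = 151 kN·m (hogging).

M_Q = 151 kN·m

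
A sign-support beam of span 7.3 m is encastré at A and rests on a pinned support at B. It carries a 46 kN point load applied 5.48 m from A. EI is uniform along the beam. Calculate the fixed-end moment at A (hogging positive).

M_A = 39.26 kN·m

Remove the prop at B; the released (primary) structure is a cantilever built in at A.
Primary-structure tip deflection at B by superposition:
  point load 46 at a = 5.48: Pa²(3L − a)/(6EI) = 3780/EI
Tip deflection under a unit load at B: L³/(3EI) = 129.7/EI.
The prop prevents deflection at B: R_B = δ_0/δ_{BB} = 3780/129.7 = 29.15 kN.
Moment equilibrium about A: M_A = Σ(load moments about A) − R_B·L = 252.1 − 29.15×7.3 = 39.26 kN·m.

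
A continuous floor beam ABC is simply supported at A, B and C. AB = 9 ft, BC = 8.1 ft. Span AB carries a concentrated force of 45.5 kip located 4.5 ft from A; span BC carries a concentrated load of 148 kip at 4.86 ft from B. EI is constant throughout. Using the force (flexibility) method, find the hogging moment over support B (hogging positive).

M_B = 135.8 kip·ft

Take M_B as the redundant. Released structure: two simple spans AB and BC with a hinge at B.
End slopes at the hinge B, treating each span as simply supported:
  span AB: point load 45.5 at a = 4.5: Pab(L + a)/(6LEI) = 230.3/EI
  span BC: point load 148 at a = 4.86: Pab(L + b)/(6LEI) = 543.8/EI
  relative rotation θ_0 = (230.3 + 543.8)/EI = 774.1/EI
A unit hogging moment at B produces rotation L₁/(3EI) + L₂/(3EI) = 5.7/EI.
Slope continuity at B: θ_0 = M_B·5.7/EI, so M_B = 774.1/5.7 = 135.8 kip·ft (hogging).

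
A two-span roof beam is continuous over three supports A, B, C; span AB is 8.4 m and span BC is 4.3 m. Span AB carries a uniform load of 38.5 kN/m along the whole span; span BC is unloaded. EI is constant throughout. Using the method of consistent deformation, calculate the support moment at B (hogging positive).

Insert a hinge at B; M_B is the redundant, and each span becomes simply supported.
Rotations at B on the released spans (each span's end-slope, ×1/EI):
  span AB: UDL 38.5: wL³/(24EI) = 950.8/EI
  relative rotation θ_0 = (950.8 + 0)/EI = 950.8/EI
A unit hogging moment at B produces rotation L₁/(3EI) + L₂/(3EI) = 4.233/EI.
Slope continuity at B: θ_0 = M_B·4.233/EI, so M_B = 950.8/4.233 = 224.6 kN·m (hogging).

M_B = 224.6 kN·m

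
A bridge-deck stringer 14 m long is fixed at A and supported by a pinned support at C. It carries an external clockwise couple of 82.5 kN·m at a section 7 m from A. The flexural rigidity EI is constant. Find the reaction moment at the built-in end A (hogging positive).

M_A = -10.31 kN·m

Remove the prop at C; the released (primary) structure is a cantilever built in at A.
Downward deflection at the released point C due to the loads:
  clockwise couple 82.5 at a = 7: M₀a(2L − a)/(2EI) = 6064/EI
Flexibility coefficient — unit upward force at C: δ_{CC} = L³/(3EI) = 914.7/EI.
Compatibility at C: δ_0 − R_C·δ_{CC} = 0, so R_C = 6064/914.7 = 6.629 kN.
Moment equilibrium about A: M_A = Σ(load moments about A) − R_C·L = 82.5 − 6.629×14 = -10.31 kN·m.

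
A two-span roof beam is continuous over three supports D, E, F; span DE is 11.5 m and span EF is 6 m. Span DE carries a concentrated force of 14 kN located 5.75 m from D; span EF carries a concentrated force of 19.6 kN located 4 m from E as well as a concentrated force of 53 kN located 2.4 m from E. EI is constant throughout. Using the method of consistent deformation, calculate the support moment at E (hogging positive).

Insert a hinge at E; M_E is the redundant, and each span becomes simply supported.
End slopes at the hinge E, treating each span as simply supported:
  span DE: point load 14 at a = 5.75: Pab(L + a)/(6LEI) = 115.7/EI
  span EF: point load 19.6 at a = 4: Pab(L + b)/(6LEI) = 34.84/EI
  span EF: point load 53 at a = 2.4: Pab(L + b)/(6LEI) = 122.1/EI
  relative rotation θ_0 = (115.7 + 157)/EI = 272.7/EI
A unit hogging moment at E produces rotation L₁/(3EI) + L₂/(3EI) = 5.833/EI.
Compatibility: M_E·(L₁+L₂)/(3EI) = θ_0, giving M_E = 46.74 kN·m (hogging).

M_E = 46.74 kN·m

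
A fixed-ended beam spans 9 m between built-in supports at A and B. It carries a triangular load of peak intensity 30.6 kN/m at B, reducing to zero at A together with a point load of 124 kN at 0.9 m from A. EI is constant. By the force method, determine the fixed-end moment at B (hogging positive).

Take the two fixed-end moments M_A, M_B as redundants; the released structure is the simple span AB.
End rotations of the released simple span under the applied load (×1/EI):
  at A: triangular load, peak 30.6: 7w₀L³/(360EI) = 433.8/EI
  at B: triangular load, peak 30.6: w₀L³/(45EI) = 495.7/EI
  at A: point load 124 at a = 0.9: Pab(L + b)/(6LEI) = 286.3/EI
  at B: point load 124 at a = 0.9: Pab(L + a)/(6LEI) = 165.7/EI
  θ_A0 = 720/EI,  θ_B0 = 661.4/EI
Flexibility coefficients: a unit moment at one end gives L/(3EI) there and L/(6EI) at the far end, so f₁₁ = f₂₂ = 3/EI and f₁₂ = f₂₁ = 1.5/EI.
Compatibility — zero rotation at each built-in end:
  3 M_A + 1.5 M_B = 720
  1.5 M_A + 3 M_B = 661.4
Solving the pair gives M_A = 173 kN·m and M_B = 134 kN·m (hogging).

M_B = 134 kN·m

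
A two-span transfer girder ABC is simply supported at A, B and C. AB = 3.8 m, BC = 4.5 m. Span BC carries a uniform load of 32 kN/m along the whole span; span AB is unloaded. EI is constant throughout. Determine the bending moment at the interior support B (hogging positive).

M_B = 43.92 kN·m

Take M_B as the redundant. Released structure: two simple spans AB and BC with a hinge at B.
Rotations at B on the released spans (each span's end-slope, ×1/EI):
  span BC: UDL 32: wL³/(24EI) = 121.5/EI
  relative rotation θ_0 = (0 + 121.5)/EI = 121.5/EI
A unit hogging moment at B produces rotation L₁/(3EI) + L₂/(3EI) = 2.767/EI.
Slope continuity at B: θ_0 = M_B·2.767/EI, so M_B = 121.5/2.767 = 43.92 kN·m (hogging).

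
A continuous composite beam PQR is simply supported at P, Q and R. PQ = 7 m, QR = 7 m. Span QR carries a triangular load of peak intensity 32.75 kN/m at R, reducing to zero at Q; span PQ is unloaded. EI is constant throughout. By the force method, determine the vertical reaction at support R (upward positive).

Take M_Q as the redundant. Released structure: two simple spans PQ and QR with a hinge at Q.
Rotations at Q on the released spans (each span's end-slope, ×1/EI):
  span QR: triangular load, peak 32.75: 7w₀L³/(360EI) = 218.4/EI
  relative rotation θ_0 = (0 + 218.4)/EI = 218.4/EI
A unit hogging moment at Q produces rotation L₁/(3EI) + L₂/(3EI) = 4.667/EI.
Compatibility: M_Q·(L₁+L₂)/(3EI) = θ_0, giving M_Q = 46.81 kN·m (hogging).
Span QR, ΣM about R: R_Q^{QR}·7 = 267.5 + 46.81, so R_Q^{QR} = 44.89 kN and R_R = 114.6 − 44.89 = 69.73 kN.

R_R = 69.73 kN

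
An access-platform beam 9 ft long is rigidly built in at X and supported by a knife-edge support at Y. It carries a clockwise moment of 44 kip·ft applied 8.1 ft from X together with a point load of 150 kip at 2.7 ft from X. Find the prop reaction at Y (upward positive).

Choose R_Y as the redundant. The primary structure is the cantilever fixed at X.
Deflection at Y on the released cantilever, summing each load's contribution:
  clockwise couple 44 at a = 8.1: M₀a(2L − a)/(2EI) = 1764/EI
  point load 150 at a = 2.7: Pa²(3L − a)/(6EI) = 4429/EI
  δ_0 = 6193/EI
Flexibility coefficient — unit upward force at Y: δ_{YY} = L³/(3EI) = 243/EI.
The prop prevents deflection at Y: R_Y = δ_0/δ_{YY} = 6193/243 = 25.48 kip.

R_Y = 25.48 kip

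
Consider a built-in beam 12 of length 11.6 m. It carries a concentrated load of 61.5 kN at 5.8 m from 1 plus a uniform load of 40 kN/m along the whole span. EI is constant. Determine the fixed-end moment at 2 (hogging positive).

Release both end moments; the primary structure is a simply-supported span 12 with redundants M_1 and M_2.
On the primary (simply-supported) span, the end slopes from the loading are:
  at 1: point load 61.5 at a = 5.8: Pab(L + b)/(6LEI) = 517.2/EI
  at 2: point load 61.5 at a = 5.8: Pab(L + a)/(6LEI) = 517.2/EI
  at 1: UDL 40: wL³/(24EI) = 2601/EI
  at 2: UDL 40: wL³/(24EI) = 2601/EI
  θ_10 = 3119/EI,  θ_20 = 3119/EI
Flexibility coefficients: a unit moment at one end gives L/(3EI) there and L/(6EI) at the far end, so f₁₁ = f₂₂ = 3.867/EI and f₁₂ = f₂₁ = 1.933/EI.
Compatibility — zero rotation at each built-in end:
  3.867 M_1 + 1.933 M_2 = 3119
  1.933 M_1 + 3.867 M_2 = 3119
Solving the pair gives M_1 = 537.7 kN·m and M_2 = 537.7 kN·m (hogging).

M_2 = 537.7 kN·m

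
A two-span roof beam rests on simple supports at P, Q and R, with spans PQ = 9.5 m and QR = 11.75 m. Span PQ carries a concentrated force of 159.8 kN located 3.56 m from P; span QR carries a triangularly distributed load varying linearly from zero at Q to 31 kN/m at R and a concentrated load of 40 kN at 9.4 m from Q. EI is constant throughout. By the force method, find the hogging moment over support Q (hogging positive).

M_Q = 272.3 kN·m

Release continuity at Q by inserting a hinge; the redundant is the internal moment M_Q. The primary structure is two simply-supported spans PQ and QR.
End slopes at the hinge Q, treating each span as simply supported:
  span PQ: point load 159.8 at a = 3.56: Pab(L + a)/(6LEI) = 774.3/EI
  span QR: triangular load, peak 31: 7w₀L³/(360EI) = 977.8/EI
  span QR: point load 40 at a = 9.4: Pab(L + b)/(6LEI) = 176.7/EI
  relative rotation θ_0 = (774.3 + 1155)/EI = 1929/EI
A unit hogging moment at Q produces rotation L₁/(3EI) + L₂/(3EI) = 7.083/EI.
Compatibility: M_Q·(L₁+L₂)/(3EI) = θ_0, giving M_Q = 272.3 kN·m (hogging).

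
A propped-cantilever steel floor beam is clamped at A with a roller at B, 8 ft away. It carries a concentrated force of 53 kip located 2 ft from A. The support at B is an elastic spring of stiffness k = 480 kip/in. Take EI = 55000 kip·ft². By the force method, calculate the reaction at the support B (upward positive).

R_B = 4.313 kip

Remove the prop at B; the released (primary) structure is a cantilever built in at A.
Primary-structure tip deflection at B by superposition:
  point load 53 at a = 2: Pa²(3L − a)/(6EI) = 777.3/EI
Flexibility coefficient — unit upward force at B: δ_{BB} = L³/(3EI) = 170.7/EI.
With EI = 55000 kip·ft²: δ_0 = 0.014133 ft and δ_{BB} = 0.003103 ft/kip.
Compatibility — the spring shortens by R_B/k under the reaction it provides: δ_0 − R_B·δ_{BB} = R_B/k. With 1/k = 1/(480×12) ft/kip = 0.000174 ft/kip, R_B = δ_0 / (δ_{BB} + 1/k) = 0.014133 / (0.003103 + 0.000174) = 4.313 kip.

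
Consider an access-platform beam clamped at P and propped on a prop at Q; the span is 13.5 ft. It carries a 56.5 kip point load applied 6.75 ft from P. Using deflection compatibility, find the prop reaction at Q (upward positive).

Release the roller at Q. Primary structure: cantilever fixed at P.
Free-end deflection of the primary structure under the applied loading (downward +):
  point load 56.5 at a = 6.75: Pa²(3L − a)/(6EI) = 14480/EI
Tip deflection under a unit load at Q: L³/(3EI) = 820.1/EI.
Compatibility at Q: δ_0 − R_Q·δ_{QQ} = 0, so R_Q = 14480/820.1 = 17.66 kip.

R_Q = 17.66 kip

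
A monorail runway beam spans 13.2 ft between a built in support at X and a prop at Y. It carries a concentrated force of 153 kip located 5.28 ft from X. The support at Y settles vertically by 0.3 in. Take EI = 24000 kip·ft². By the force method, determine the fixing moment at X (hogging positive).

Remove the prop at Y; the released (primary) structure is a cantilever built in at X.
Primary-structure tip deflection at Y by superposition:
  point load 153 at a = 5.28: Pa²(3L − a)/(6EI) = 24398/EI
Flexibility coefficient — unit upward force at Y: δ_{YY} = L³/(3EI) = 766.7/EI.
With EI = 24000 kip·ft²: δ_0 = 1.0166 ft and δ_{YY} = 0.031944 ft/kip.
Compatibility — the beam at Y must follow the support down by 0.025 ft: δ_0 − R_Y·δ_{YY} = 0.025, so R_Y = (1.0166 − 0.025)/0.031944 = 31.04 kip.
Moment equilibrium about X: M_X = Σ(load moments about X) − R_Y·L = 807.8 − 31.04×13.2 = 398.1 kip·ft.

M_X = 398.1 kip·ft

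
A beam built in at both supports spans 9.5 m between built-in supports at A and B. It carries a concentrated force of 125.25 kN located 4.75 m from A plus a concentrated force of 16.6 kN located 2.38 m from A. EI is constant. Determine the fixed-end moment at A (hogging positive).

Take the two fixed-end moments M_A, M_B as redundants; the released structure is the simple span AB.
End rotations of the released simple span under the applied load (×1/EI):
  at A: point load 125.25 at a = 4.75: Pab(L + b)/(6LEI) = 706.5/EI
  at B: point load 125.25 at a = 4.75: Pab(L + a)/(6LEI) = 706.5/EI
  at A: point load 16.6 at a = 2.38: Pab(L + b)/(6LEI) = 82.02/EI
  at B: point load 16.6 at a = 2.38: Pab(L + a)/(6LEI) = 58.63/EI
  θ_A0 = 788.5/EI,  θ_B0 = 765.1/EI
Flexibility coefficients: a unit moment at one end gives L/(3EI) there and L/(6EI) at the far end, so f₁₁ = f₂₂ = 3.167/EI and f₁₂ = f₂₁ = 1.583/EI.
Compatibility — zero rotation at each built-in end:
  3.167 M_A + 1.583 M_B = 788.5
  1.583 M_A + 3.167 M_B = 765.1
Solving the pair gives M_A = 170.9 kN·m and M_B = 156.2 kN·m (hogging).

M_A = 170.9 kN·m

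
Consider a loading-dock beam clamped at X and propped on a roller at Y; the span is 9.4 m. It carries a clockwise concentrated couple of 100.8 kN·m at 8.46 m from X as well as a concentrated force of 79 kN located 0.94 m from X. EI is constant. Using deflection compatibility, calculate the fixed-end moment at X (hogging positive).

Take the reaction at Y as the redundant and release it; the primary structure is a cantilever fixed at X.
Downward deflection at the released point Y due to the loads:
  clockwise couple 100.8 at a = 8.46: M₀a(2L − a)/(2EI) = 4409/EI
  point load 79 at a = 0.94: Pa²(3L − a)/(6EI) = 317.1/EI
  δ_0 = 4726/EI
Tip deflection under a unit load at Y: L³/(3EI) = 276.9/EI.
Compatibility at Y: δ_0 − R_Y·δ_{YY} = 0, so R_Y = 4726/276.9 = 17.07 kN.
Moment equilibrium about X: M_X = Σ(load moments about X) − R_Y·L = 175.1 − 17.07×9.4 = 14.6 kN·m.

M_X = 14.6 kN·m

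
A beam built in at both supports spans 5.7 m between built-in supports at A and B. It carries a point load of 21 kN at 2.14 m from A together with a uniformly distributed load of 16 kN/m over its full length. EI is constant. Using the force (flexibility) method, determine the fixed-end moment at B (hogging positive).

M_B = 53.86 kN·m

Release both end moments; the primary structure is a simply-supported span AB with redundants M_A and M_B.
Simple-span end rotations at A and B under the given loads:
  at A: point load 21 at a = 2.14: Pab(L + b)/(6LEI) = 43.32/EI
  at B: point load 21 at a = 2.14: Pab(L + a)/(6LEI) = 36.68/EI
  at A: UDL 16: wL³/(24EI) = 123.5/EI
  at B: UDL 16: wL³/(24EI) = 123.5/EI
  θ_A0 = 166.8/EI,  θ_B0 = 160.1/EI
Flexibility coefficients: a unit moment at one end gives L/(3EI) there and L/(6EI) at the far end, so f₁₁ = f₂₂ = 1.9/EI and f₁₂ = f₂₁ = 0.95/EI.
Compatibility — zero rotation at each built-in end:
  1.9 M_A + 0.95 M_B = 166.8
  0.95 M_A + 1.9 M_B = 160.1
Solving the pair gives M_A = 60.85 kN·m and M_B = 53.86 kN·m (hogging).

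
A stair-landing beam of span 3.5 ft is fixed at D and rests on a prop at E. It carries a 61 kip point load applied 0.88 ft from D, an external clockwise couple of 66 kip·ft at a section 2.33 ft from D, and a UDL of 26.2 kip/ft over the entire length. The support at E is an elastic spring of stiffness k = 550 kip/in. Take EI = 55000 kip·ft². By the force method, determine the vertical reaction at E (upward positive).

R_E = 40.94 kip

Release the roller at E. Primary structure: cantilever fixed at D.
Downward deflection at the released point E due to the loads:
  point load 61 at a = 0.88: Pa²(3L − a)/(6EI) = 75.74/EI
  clockwise couple 66 at a = 2.33: M₀a(2L − a)/(2EI) = 359.1/EI
  UDL 26.2: wL⁴/(8EI) = 491.5/EI
  δ_0 = 926.3/EI
Tip deflection under a unit load at E: L³/(3EI) = 14.29/EI.
With EI = 55000 kip·ft²: δ_0 = 0.016841 ft and δ_{EE} = 0.00026 ft/kip.
Compatibility — the spring shortens by R_E/k under the reaction it provides: δ_0 − R_E·δ_{EE} = R_E/k. With 1/k = 1/(550×12) ft/kip = 0.000152 ft/kip, R_E = δ_0 / (δ_{EE} + 1/k) = 0.016841 / (0.00026 + 0.000152) = 40.94 kip.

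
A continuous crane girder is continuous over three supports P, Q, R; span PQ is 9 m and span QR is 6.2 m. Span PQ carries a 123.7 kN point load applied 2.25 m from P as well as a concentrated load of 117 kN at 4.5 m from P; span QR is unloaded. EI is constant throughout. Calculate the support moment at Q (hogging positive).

Insert a hinge at Q; M_Q is the redundant, and each span becomes simply supported.
End slopes at the hinge Q, treating each span as simply supported:
  span PQ: point load 123.7 at a = 2.25: Pab(L + a)/(6LEI) = 391.4/EI
  span PQ: point load 117 at a = 4.5: Pab(L + a)/(6LEI) = 592.3/EI
  relative rotation θ_0 = (983.7 + 0)/EI = 983.7/EI
A unit hogging moment at Q produces rotation L₁/(3EI) + L₂/(3EI) = 5.067/EI.
Compatibility: M_Q·(L₁+L₂)/(3EI) = θ_0, giving M_Q = 194.2 kN·m (hogging).

M_Q = 194.2 kN·m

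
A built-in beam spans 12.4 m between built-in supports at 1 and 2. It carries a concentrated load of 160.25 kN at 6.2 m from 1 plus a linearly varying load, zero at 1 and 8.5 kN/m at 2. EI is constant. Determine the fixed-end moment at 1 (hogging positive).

Take the two fixed-end moments M_1, M_2 as redundants; the released structure is the simple span 12.
On the primary (simply-supported) span, the end slopes from the loading are:
  at 1: point load 160.25 at a = 6.2: Pab(L + b)/(6LEI) = 1540/EI
  at 2: point load 160.25 at a = 6.2: Pab(L + a)/(6LEI) = 1540/EI
  at 1: triangular load, peak 8.5: 7w₀L³/(360EI) = 315.1/EI
  at 2: triangular load, peak 8.5: w₀L³/(45EI) = 360.1/EI
  θ_10 = 1855/EI,  θ_20 = 1900/EI
Flexibility coefficients: a unit moment at one end gives L/(3EI) there and L/(6EI) at the far end, so f₁₁ = f₂₂ = 4.133/EI and f₁₂ = f₂₁ = 2.067/EI.
Compatibility — zero rotation at each built-in end:
  4.133 M_1 + 2.067 M_2 = 1855
  2.067 M_1 + 4.133 M_2 = 1900
Solving the pair gives M_1 = 292 kN·m and M_2 = 313.7 kN·m (hogging).

M_1 = 292 kN·m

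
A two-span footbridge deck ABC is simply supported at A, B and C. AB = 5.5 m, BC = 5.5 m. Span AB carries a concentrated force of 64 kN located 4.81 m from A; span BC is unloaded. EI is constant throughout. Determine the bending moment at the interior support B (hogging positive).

M_B = 18.1 kN·m

Release continuity at B by inserting a hinge; the redundant is the internal moment M_B. The primary structure is two simply-supported spans AB and BC.
Discontinuity in slope at B on the released structure — sum the simple-span end rotations:
  span AB: point load 64 at a = 4.81: Pab(L + a)/(6LEI) = 66.36/EI
  relative rotation θ_0 = (66.36 + 0)/EI = 66.36/EI
A unit hogging moment at B produces rotation L₁/(3EI) + L₂/(3EI) = 3.667/EI.
Slope continuity at B: θ_0 = M_B·3.667/EI, so M_B = 66.36/3.667 = 18.1 kN·m (hogging).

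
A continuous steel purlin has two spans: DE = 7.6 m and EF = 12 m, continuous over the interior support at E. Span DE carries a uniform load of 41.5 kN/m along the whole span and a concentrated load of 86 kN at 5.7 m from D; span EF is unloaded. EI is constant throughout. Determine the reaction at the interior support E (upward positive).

Release continuity at E by inserting a hinge; the redundant is the internal moment M_E. The primary structure is two simply-supported spans DE and EF.
Discontinuity in slope at E on the released structure — sum the simple-span end rotations:
  span DE: UDL 41.5: wL³/(24EI) = 759.1/EI
  span DE: point load 86 at a = 5.7: Pab(L + a)/(6LEI) = 271.7/EI
  relative rotation θ_0 = (1031 + 0)/EI = 1031/EI
A unit hogging moment at E produces rotation L₁/(3EI) + L₂/(3EI) = 6.533/EI.
Compatibility: M_E·(L₁+L₂)/(3EI) = θ_0, giving M_E = 157.8 kN·m (hogging).
Span DE, ΣM about D with M_E applied at E: R_E^{DE}·7.6 = 1689 + 157.8, so R_E^{DE} = 243 kN and R_D = 401.4 − 243 = 158.4 kN.
Span EF, ΣM about F: R_E^{EF}·12 = 0 + 157.8, so R_E^{EF} = 13.15 kN and R_F = 0 − 13.15 = -13.15 kN.
R_E = 243 + 13.15 = 256.1 kN.

R_E = 256.1 kN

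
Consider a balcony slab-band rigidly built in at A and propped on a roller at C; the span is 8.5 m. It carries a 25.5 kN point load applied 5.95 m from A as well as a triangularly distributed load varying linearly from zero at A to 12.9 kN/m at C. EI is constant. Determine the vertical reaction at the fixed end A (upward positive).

Choose R_C as the redundant. The primary structure is the cantilever fixed at A.
Deflection at C on the released cantilever, summing each load's contribution:
  point load 25.5 at a = 5.95: Pa²(3L − a)/(6EI) = 2942/EI
  triangular load, peak 12.9 at the free end: 11w₀L⁴/(120EI) = 6173/EI
  δ_0 = 9114/EI
Flexibility coefficient — unit upward force at C: δ_{CC} = L³/(3EI) = 204.7/EI.
The prop prevents deflection at C: R_C = δ_0/δ_{CC} = 9114/204.7 = 44.52 kN.
Vertical equilibrium: R_A = ΣP − R_C = 80.33 − 44.52 = 35.8 kN.

R_A = 35.8 kN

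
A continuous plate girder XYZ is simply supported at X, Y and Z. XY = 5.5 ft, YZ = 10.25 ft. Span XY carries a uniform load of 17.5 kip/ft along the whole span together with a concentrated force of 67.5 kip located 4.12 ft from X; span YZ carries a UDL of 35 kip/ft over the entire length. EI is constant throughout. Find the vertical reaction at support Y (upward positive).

Release continuity at Y by inserting a hinge; the redundant is the internal moment M_Y. The primary structure is two simply-supported spans XY and YZ.
End slopes at the hinge Y, treating each span as simply supported:
  span XY: UDL 17.5: wL³/(24EI) = 121.3/EI
  span XY: point load 67.5 at a = 4.12: Pab(L + a)/(6LEI) = 111.9/EI
  span YZ: UDL 35: wL³/(24EI) = 1570/EI
  relative rotation θ_0 = (233.2 + 1570)/EI = 1804/EI
A unit hogging moment at Y produces rotation L₁/(3EI) + L₂/(3EI) = 5.25/EI.
Compatibility: M_Y·(L₁+L₂)/(3EI) = θ_0, giving M_Y = 343.6 kip·ft (hogging).
Span XY, ΣM about X with M_Y applied at Y: R_Y^{XY}·5.5 = 542.8 + 343.6, so R_Y^{XY} = 161.2 kip and R_X = 163.8 − 161.2 = 2.597 kip.
Span YZ, ΣM about Z: R_Y^{YZ}·10.25 = 1839 + 343.6, so R_Y^{YZ} = 212.9 kip and R_Z = 358.8 − 212.9 = 145.9 kip.
R_Y = 161.2 + 212.9 = 374 kip.

R_Y = 374 kip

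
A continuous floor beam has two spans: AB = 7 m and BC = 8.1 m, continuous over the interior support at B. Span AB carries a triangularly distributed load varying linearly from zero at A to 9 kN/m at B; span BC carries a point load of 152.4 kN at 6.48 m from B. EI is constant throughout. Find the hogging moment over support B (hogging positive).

M_B = 77.2 kN·m

Insert a hinge at B; M_B is the redundant, and each span becomes simply supported.
Rotations at B on the released spans (each span's end-slope, ×1/EI):
  span AB: triangular load, peak 9: w₀L³/(45EI) = 68.6/EI
  span BC: point load 152.4 at a = 6.48: Pab(L + b)/(6LEI) = 320/EI
  relative rotation θ_0 = (68.6 + 320)/EI = 388.6/EI
A unit hogging moment at B produces rotation L₁/(3EI) + L₂/(3EI) = 5.033/EI.
Slope continuity at B: θ_0 = M_B·5.033/EI, so M_B = 388.6/5.033 = 77.2 kN·m (hogging).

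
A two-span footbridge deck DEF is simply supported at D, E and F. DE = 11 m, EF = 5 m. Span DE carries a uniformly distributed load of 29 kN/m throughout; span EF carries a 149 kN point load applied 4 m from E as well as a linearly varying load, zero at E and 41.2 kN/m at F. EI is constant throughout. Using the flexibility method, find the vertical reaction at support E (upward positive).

R_E = 323.3 kN

Take M_E as the redundant. Released structure: two simple spans DE and EF with a hinge at E.
Rotations at E on the released spans (each span's end-slope, ×1/EI):
  span DE: UDL 29: wL³/(24EI) = 1608/EI
  span EF: point load 149 at a = 4: Pab(L + b)/(6LEI) = 119.2/EI
  span EF: triangular load, peak 41.2: 7w₀L³/(360EI) = 100.1/EI
  relative rotation θ_0 = (1608 + 219.3)/EI = 1828/EI
A unit hogging moment at E produces rotation L₁/(3EI) + L₂/(3EI) = 5.333/EI.
Slope continuity at E: θ_0 = M_E·5.333/EI, so M_E = 1828/5.333 = 342.7 kN·m (hogging).
Span DE, ΣM about D with M_E applied at E: R_E^{DE}·11 = 1754 + 342.7, so R_E^{DE} = 190.7 kN and R_D = 319 − 190.7 = 128.3 kN.
Span EF, ΣM about F: R_E^{EF}·5 = 320.7 + 342.7, so R_E^{EF} = 132.7 kN and R_F = 252 − 132.7 = 119.3 kN.
R_E = 190.7 + 132.7 = 323.3 kN.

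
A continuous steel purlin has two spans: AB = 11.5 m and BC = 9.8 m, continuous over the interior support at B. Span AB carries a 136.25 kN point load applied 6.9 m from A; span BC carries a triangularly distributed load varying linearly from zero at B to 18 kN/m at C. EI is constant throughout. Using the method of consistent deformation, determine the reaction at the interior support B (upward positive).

R_B = 150.6 kN

Take M_B as the redundant. Released structure: two simple spans AB and BC with a hinge at B.
End slopes at the hinge B, treating each span as simply supported:
  span AB: point load 136.25 at a = 6.9: Pab(L + a)/(6LEI) = 1153/EI
  span BC: triangular load, peak 18: 7w₀L³/(360EI) = 329.4/EI
  relative rotation θ_0 = (1153 + 329.4)/EI = 1483/EI
A unit hogging moment at B produces rotation L₁/(3EI) + L₂/(3EI) = 7.1/EI.
Slope continuity at B: θ_0 = M_B·7.1/EI, so M_B = 1483/7.1 = 208.8 kN·m (hogging).
Span AB, ΣM about A with M_B applied at B: R_B^{AB}·11.5 = 940.1 + 208.8, so R_B^{AB} = 99.91 kN and R_A = 136.2 − 99.91 = 36.34 kN.
Span BC, ΣM about C: R_B^{BC}·9.8 = 288.1 + 208.8, so R_B^{BC} = 50.71 kN and R_C = 88.2 − 50.71 = 37.49 kN.
R_B = 99.91 + 50.71 = 150.6 kN.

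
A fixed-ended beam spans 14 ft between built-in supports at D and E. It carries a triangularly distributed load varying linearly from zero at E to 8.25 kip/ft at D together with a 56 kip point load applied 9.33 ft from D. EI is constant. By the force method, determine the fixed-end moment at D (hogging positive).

Release both end moments; the primary structure is a simply-supported span DE with redundants M_D and M_E.
Simple-span end rotations at D and E under the given loads:
  at D: triangular load, peak 8.25: w₀L³/(45EI) = 503.1/EI
  at E: triangular load, peak 8.25: 7w₀L³/(360EI) = 440.2/EI
  at D: point load 56 at a = 9.33: Pab(L + b)/(6LEI) = 542.3/EI
  at E: point load 56 at a = 9.33: Pab(L + a)/(6LEI) = 677.7/EI
  θ_D0 = 1045/EI,  θ_E0 = 1118/EI
Flexibility coefficients: a unit moment at one end gives L/(3EI) there and L/(6EI) at the far end, so f₁₁ = f₂₂ = 4.667/EI and f₁₂ = f₂₁ = 2.333/EI.
Compatibility — zero rotation at each built-in end:
  4.667 M_D + 2.333 M_E = 1045
  2.333 M_D + 4.667 M_E = 1118
Solving the pair gives M_D = 139 kip·ft and M_E = 170 kip·ft (hogging).

M_D = 139 kip·ft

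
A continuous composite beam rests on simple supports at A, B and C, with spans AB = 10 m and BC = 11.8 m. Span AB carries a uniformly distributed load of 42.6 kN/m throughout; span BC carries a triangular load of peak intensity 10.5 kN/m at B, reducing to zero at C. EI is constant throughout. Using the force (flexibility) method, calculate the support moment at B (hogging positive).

Insert a hinge at B; M_B is the redundant, and each span becomes simply supported.
Discontinuity in slope at B on the released structure — sum the simple-span end rotations:
  span AB: UDL 42.6: wL³/(24EI) = 1775/EI
  span BC: triangular load, peak 10.5: w₀L³/(45EI) = 383.4/EI
  relative rotation θ_0 = (1775 + 383.4)/EI = 2158/EI
A unit hogging moment at B produces rotation L₁/(3EI) + L₂/(3EI) = 7.267/EI.
Compatibility: M_B·(L₁+L₂)/(3EI) = θ_0, giving M_B = 297 kN·m (hogging).

M_B = 297 kN·m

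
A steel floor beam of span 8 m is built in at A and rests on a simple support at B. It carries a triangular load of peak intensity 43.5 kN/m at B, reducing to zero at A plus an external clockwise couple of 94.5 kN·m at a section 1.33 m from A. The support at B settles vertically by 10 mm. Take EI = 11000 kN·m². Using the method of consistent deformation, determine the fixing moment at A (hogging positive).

Choose R_B as the redundant. The primary structure is the cantilever fixed at A.
Deflection at B on the released cantilever, summing each load's contribution:
  triangular load, peak 43.5 at the free end: 11w₀L⁴/(120EI) = 16333/EI
  clockwise couple 94.5 at a = 1.33: M₀a(2L − a)/(2EI) = 921.9/EI
  δ_0 = 17255/EI
Flexibility coefficient — unit upward force at B: δ_{BB} = L³/(3EI) = 170.7/EI.
With EI = 11000 kN·m²: δ_0 = 1.5686 m and δ_{BB} = 0.015515 m/kN.
Compatibility — the beam at B must follow the support down by 0.01 m: δ_0 − R_B·δ_{BB} = 0.01, so R_B = (1.5686 − 0.01)/0.015515 = 100.5 kN.
Moment equilibrium about A: M_A = Σ(load moments about A) − R_B·L = 1022 − 100.5×8 = 218.8 kN·m.

M_A = 218.8 kN·m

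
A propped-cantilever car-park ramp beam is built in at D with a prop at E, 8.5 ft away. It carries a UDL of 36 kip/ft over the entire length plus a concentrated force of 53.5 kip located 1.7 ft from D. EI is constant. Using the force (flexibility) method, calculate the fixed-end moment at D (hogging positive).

Choose R_E as the redundant. The primary structure is the cantilever fixed at D.
Downward deflection at the released point E due to the loads:
  UDL 36: wL⁴/(8EI) = 23490/EI
  point load 53.5 at a = 1.7: Pa²(3L − a)/(6EI) = 613.3/EI
  δ_0 = 24104/EI
Tip deflection under a unit load at E: L³/(3EI) = 204.7/EI.
The prop prevents deflection at E: R_E = δ_0/δ_{EE} = 24104/204.7 = 117.7 kip.
Moment equilibrium about D: M_D = Σ(load moments about D) − R_E·L = 1391 − 117.7×8.5 = 390.6 kip·ft.

M_D = 390.6 kip·ft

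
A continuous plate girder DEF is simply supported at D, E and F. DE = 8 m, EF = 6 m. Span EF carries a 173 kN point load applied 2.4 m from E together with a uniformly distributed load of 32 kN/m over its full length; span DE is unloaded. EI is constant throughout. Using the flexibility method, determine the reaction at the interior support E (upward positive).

Insert a hinge at E; M_E is the redundant, and each span becomes simply supported.
End slopes at the hinge E, treating each span as simply supported:
  span EF: point load 173 at a = 2.4: Pab(L + b)/(6LEI) = 398.6/EI
  span EF: UDL 32: wL³/(24EI) = 288/EI
  relative rotation θ_0 = (0 + 686.6)/EI = 686.6/EI
A unit hogging moment at E produces rotation L₁/(3EI) + L₂/(3EI) = 4.667/EI.
Compatibility: M_E·(L₁+L₂)/(3EI) = θ_0, giving M_E = 147.1 kN·m (hogging).
Span DE, ΣM about D with M_E applied at E: R_E^{DE}·8 = 0 + 147.1, so R_E^{DE} = 18.39 kN and R_D = 0 − 18.39 = -18.39 kN.
Span EF, ΣM about F: R_E^{EF}·6 = 1199 + 147.1, so R_E^{EF} = 224.3 kN and R_F = 365 − 224.3 = 140.7 kN.
R_E = 18.39 + 224.3 = 242.7 kN.

R_E = 242.7 kN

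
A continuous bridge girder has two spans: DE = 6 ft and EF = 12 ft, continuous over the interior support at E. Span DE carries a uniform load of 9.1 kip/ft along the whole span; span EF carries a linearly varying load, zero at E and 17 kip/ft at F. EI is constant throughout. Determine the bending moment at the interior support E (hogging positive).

Insert a hinge at E; M_E is the redundant, and each span becomes simply supported.
Rotations at E on the released spans (each span's end-slope, ×1/EI):
  span DE: UDL 9.1: wL³/(24EI) = 81.9/EI
  span EF: triangular load, peak 17: 7w₀L³/(360EI) = 571.2/EI
  relative rotation θ_0 = (81.9 + 571.2)/EI = 653.1/EI
A unit hogging moment at E produces rotation L₁/(3EI) + L₂/(3EI) = 6/EI.
Compatibility: M_E·(L₁+L₂)/(3EI) = θ_0, giving M_E = 108.8 kip·ft (hogging).

M_E = 108.8 kip·ft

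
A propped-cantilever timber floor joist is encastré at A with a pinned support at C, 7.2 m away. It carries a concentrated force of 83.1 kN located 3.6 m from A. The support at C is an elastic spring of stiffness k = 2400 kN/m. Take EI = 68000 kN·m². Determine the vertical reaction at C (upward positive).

Remove the prop at C; the released (primary) structure is a cantilever built in at A.
Downward deflection at the released point C due to the loads:
  point load 83.1 at a = 3.6: Pa²(3L − a)/(6EI) = 3231/EI
Tip deflection under a unit load at C: L³/(3EI) = 124.4/EI.
With EI = 68000 kN·m²: δ_0 = 0.047514 m and δ_{CC} = 0.00183 m/kN.
Compatibility — the spring shortens by R_C/k under the reaction it provides: δ_0 − R_C·δ_{CC} = R_C/k. With 1/k = 0.000417 m/kN, R_C = δ_0 / (δ_{CC} + 1/k) = 0.047514 / (0.00183 + 0.000417) = 21.15 kN.

R_C = 21.15 kN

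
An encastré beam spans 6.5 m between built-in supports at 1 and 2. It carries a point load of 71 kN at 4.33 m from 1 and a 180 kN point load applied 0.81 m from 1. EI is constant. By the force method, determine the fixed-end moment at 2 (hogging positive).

M_2 = 84.28 kN·m

Take the two fixed-end moments M_1, M_2 as redundants; the released structure is the simple span 12.
On the primary (simply-supported) span, the end slopes from the loading are:
  at 1: point load 71 at a = 4.33: Pab(L + b)/(6LEI) = 148.3/EI
  at 2: point load 71 at a = 4.33: Pab(L + a)/(6LEI) = 185.3/EI
  at 1: point load 180 at a = 0.81: Pab(L + b)/(6LEI) = 259.3/EI
  at 2: point load 180 at a = 0.81: Pab(L + a)/(6LEI) = 155.5/EI
  θ_10 = 407.6/EI,  θ_20 = 340.8/EI
Flexibility coefficients: a unit moment at one end gives L/(3EI) there and L/(6EI) at the far end, so f₁₁ = f₂₂ = 2.167/EI and f₁₂ = f₂₁ = 1.083/EI.
Compatibility — zero rotation at each built-in end:
  2.167 M_1 + 1.083 M_2 = 407.6
  1.083 M_1 + 2.167 M_2 = 340.8
Solving the pair gives M_1 = 146 kN·m and M_2 = 84.28 kN·m (hogging).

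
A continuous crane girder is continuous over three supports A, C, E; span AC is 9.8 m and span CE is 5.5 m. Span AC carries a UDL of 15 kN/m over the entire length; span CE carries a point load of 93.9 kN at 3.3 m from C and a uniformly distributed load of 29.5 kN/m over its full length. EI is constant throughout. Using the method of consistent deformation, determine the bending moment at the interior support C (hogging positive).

Insert a hinge at C; M_C is the redundant, and each span becomes simply supported.
End slopes at the hinge C, treating each span as simply supported:
  span AC: UDL 15: wL³/(24EI) = 588.2/EI
  span CE: point load 93.9 at a = 3.3: Pab(L + b)/(6LEI) = 159.1/EI
  span CE: UDL 29.5: wL³/(24EI) = 204.5/EI
  relative rotation θ_0 = (588.2 + 363.6)/EI = 951.8/EI
A unit hogging moment at C produces rotation L₁/(3EI) + L₂/(3EI) = 5.1/EI.
Slope continuity at C: θ_0 = M_C·5.1/EI, so M_C = 951.8/5.1 = 186.6 kN·m (hogging).

M_C = 186.6 kN·m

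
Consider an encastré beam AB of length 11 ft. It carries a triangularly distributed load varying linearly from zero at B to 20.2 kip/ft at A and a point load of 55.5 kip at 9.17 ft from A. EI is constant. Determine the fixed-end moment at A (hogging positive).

M_A = 136.3 kip·ft

Take the two fixed-end moments M_A, M_B as redundants; the released structure is the simple span AB.
End rotations of the released simple span under the applied load (×1/EI):
  at A: triangular load, peak 20.2: w₀L³/(45EI) = 597.5/EI
  at B: triangular load, peak 20.2: 7w₀L³/(360EI) = 522.8/EI
  at A: point load 55.5 at a = 9.17: Pab(L + b)/(6LEI) = 181/EI
  at B: point load 55.5 at a = 9.17: Pab(L + a)/(6LEI) = 284.6/EI
  θ_A0 = 778.5/EI,  θ_B0 = 807.4/EI
Flexibility coefficients: a unit moment at one end gives L/(3EI) there and L/(6EI) at the far end, so f₁₁ = f₂₂ = 3.667/EI and f₁₂ = f₂₁ = 1.833/EI.
Compatibility — zero rotation at each built-in end:
  3.667 M_A + 1.833 M_B = 778.5
  1.833 M_A + 3.667 M_B = 807.4
Solving the pair gives M_A = 136.3 kip·ft and M_B = 152.1 kip·ft (hogging).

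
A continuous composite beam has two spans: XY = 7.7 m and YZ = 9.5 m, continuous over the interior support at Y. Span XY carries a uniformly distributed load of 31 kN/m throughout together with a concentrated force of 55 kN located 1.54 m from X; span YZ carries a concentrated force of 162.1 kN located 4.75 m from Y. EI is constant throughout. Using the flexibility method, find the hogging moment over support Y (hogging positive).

Take M_Y as the redundant. Released structure: two simple spans XY and YZ with a hinge at Y.
Discontinuity in slope at Y on the released structure — sum the simple-span end rotations:
  span XY: UDL 31: wL³/(24EI) = 589.7/EI
  span XY: point load 55 at a = 1.54: Pab(L + a)/(6LEI) = 104.4/EI
  span YZ: point load 162.1 at a = 4.75: Pab(L + b)/(6LEI) = 914.3/EI
  relative rotation θ_0 = (694 + 914.3)/EI = 1608/EI
A unit hogging moment at Y produces rotation L₁/(3EI) + L₂/(3EI) = 5.733/EI.
Slope continuity at Y: θ_0 = M_Y·5.733/EI, so M_Y = 1608/5.733 = 280.5 kN·m (hogging).

M_Y = 280.5 kN·m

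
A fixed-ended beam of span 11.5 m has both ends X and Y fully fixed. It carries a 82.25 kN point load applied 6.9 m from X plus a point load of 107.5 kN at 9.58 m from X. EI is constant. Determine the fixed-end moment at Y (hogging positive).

M_Y = 279.4 kN·m

Release both end moments; the primary structure is a simply-supported span XY with redundants M_X and M_Y.
End rotations of the released simple span under the applied load (×1/EI):
  at X: point load 82.25 at a = 6.9: Pab(L + b)/(6LEI) = 609.1/EI
  at Y: point load 82.25 at a = 6.9: Pab(L + a)/(6LEI) = 696.2/EI
  at X: point load 107.5 at a = 9.58: Pab(L + b)/(6LEI) = 384.6/EI
  at Y: point load 107.5 at a = 9.58: Pab(L + a)/(6LEI) = 604.1/EI
  θ_X0 = 993.7/EI,  θ_Y0 = 1300/EI
Flexibility coefficients: a unit moment at one end gives L/(3EI) there and L/(6EI) at the far end, so f₁₁ = f₂₂ = 3.833/EI and f₁₂ = f₂₁ = 1.917/EI.
Compatibility — zero rotation at each built-in end:
  3.833 M_X + 1.917 M_Y = 993.7
  1.917 M_X + 3.833 M_Y = 1300
Solving the pair gives M_X = 119.5 kN·m and M_Y = 279.4 kN·m (hogging).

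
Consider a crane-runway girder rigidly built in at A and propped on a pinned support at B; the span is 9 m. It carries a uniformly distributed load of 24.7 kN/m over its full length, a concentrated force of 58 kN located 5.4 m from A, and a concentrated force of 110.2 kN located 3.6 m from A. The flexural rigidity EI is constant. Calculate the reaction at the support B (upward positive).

Remove the prop at B; the released (primary) structure is a cantilever built in at A.
Deflection at B on the released cantilever, summing each load's contribution:
  UDL 24.7: wL⁴/(8EI) = 20257/EI
  point load 58 at a = 5.4: Pa²(3L − a)/(6EI) = 6089/EI
  point load 110.2 at a = 3.6: Pa²(3L − a)/(6EI) = 5570/EI
  δ_0 = 31916/EI
Flexibility coefficient — unit upward force at B: δ_{BB} = L³/(3EI) = 243/EI.
The prop prevents deflection at B: R_B = δ_0/δ_{BB} = 31916/243 = 131.3 kN.

R_B = 131.3 kN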